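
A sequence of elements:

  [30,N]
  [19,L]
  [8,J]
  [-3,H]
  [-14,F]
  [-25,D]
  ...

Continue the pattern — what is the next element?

[-36,B]

For the first slot, −11 each step: 30, 19, 8, -3, -14, -25 → -36.
For the letter, letters move back 2 places in the alphabet: N, L, J, H, F, D → B.
Putting it together: [-36,B].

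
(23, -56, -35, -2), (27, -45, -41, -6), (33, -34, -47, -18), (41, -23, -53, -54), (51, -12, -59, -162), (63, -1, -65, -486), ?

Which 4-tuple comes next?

(77, 10, -71, -1458)

First coordinate — differences are 4, 6, 8, … (increasing by 2 each time): 23, 27, 33, 41, 51, 63 → 77.
Second coordinate: -56, -45, -34, -23, -12, -1 → 10 (+11 each step).
For the third coordinate, −6 each step: -35, -41, -47, -53, -59, -65 → -71.
Fourth coordinate: ×3 each step; -2, -6, -18, -54, -162, -486 → -1458.
Combining the parts gives (77, 10, -71, -1458).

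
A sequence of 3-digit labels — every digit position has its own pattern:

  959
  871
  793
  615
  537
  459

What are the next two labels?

For the first digit, −1 each step, mod 10: 9, 8, 7, 6, 5, 4 → 3 → 2.
Second digit — +2 each step, mod 10: 5, 7, 9, 1, 3, 5 → 7 → 9.
Third digit: 9, 1, 3, 5, 7, 9 → 1 → 3 (+2 each step, mod 10).
So the next two labels are 371 and 293.

371, 293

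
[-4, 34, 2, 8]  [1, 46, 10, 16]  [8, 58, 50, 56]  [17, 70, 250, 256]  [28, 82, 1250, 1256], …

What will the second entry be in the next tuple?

For the second entry, +12 each step: 34, 46, 58, 70, 82 → 94.

94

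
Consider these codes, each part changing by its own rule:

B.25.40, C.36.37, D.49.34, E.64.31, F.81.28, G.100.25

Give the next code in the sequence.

H.121.22

Letter: B, C, D, E, F, G → H (letters move forward 1 place in the alphabet).
Second component: perfect squares: 5², 6², 7², …, so 25, 36, 49, 64, 81, 100 → 121.
Third component: 40, 37, 34, 31, 28, 25 → 22 (−3 each step).
Combining the parts gives H.121.22.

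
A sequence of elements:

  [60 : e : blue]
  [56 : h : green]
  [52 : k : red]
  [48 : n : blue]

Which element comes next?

First part — −4 each step: 60, 56, 52, 48 → 44.
Letter: e, h, k, n → q (letters move forward 3 places in the alphabet).
Colour goes blue, green, red, blue → green (repeats blue → green → red).
Combining the parts gives [44 : q : green].

[44 : q : green]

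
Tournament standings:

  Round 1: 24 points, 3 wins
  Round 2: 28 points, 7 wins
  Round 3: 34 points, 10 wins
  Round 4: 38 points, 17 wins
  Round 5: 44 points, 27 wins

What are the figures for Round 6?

Points: alternating steps +4, +6, +4, +6, …, so 24, 28, 34, 38, 44 → 48.
Wins: each term is the sum of the two before it, so 3, 7, 10, 17, 27 → 44.
So the next line is 48 points, 44 wins.

48 points, 44 wins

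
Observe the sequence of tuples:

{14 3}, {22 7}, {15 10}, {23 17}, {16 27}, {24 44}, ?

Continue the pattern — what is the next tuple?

{17 71}

For the first part, alternating steps +8, −7, +8, −7, …: 14, 22, 15, 23, 16, 24 → 17.
Second part goes 3, 7, 10, 17, 27, 44 → 71 (each term is the sum of the two before it).
Combining the parts gives {17 71}.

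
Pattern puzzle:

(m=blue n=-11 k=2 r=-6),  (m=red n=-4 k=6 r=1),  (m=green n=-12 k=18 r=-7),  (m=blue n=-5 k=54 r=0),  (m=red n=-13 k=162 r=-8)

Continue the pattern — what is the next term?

(m=green n=-6 k=486 r=-1)

M: blue, red, green, blue, red → green (repeats blue → red → green).
N: alternating steps +7, −8, +7, −8, …, so -11, -4, -12, -5, -13 → -6.
K: ×3 each step, so 2, 6, 18, 54, 162 → 486.
R: always 5 more than the n, so -6, 1, -7, 0, -8 → -1.
Putting it together: (m=green n=-6 k=486 r=-1).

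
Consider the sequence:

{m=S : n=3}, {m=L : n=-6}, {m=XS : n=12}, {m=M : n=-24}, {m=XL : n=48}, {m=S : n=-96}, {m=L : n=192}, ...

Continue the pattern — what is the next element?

{m=XS : n=-384}

M goes S, L, XS, M, XL, S, L → XS (repeats S → L → XS → M → XL).
N: 3, -6, 12, -24, 48, -96, 192 → -384 (×(-2) each step).
Putting it together: {m=XS : n=-384}.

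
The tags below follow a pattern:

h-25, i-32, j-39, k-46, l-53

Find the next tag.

m-60

Letter goes h, i, j, k, l → m (letters move forward 1 place in the alphabet).
Second component goes 25, 32, 39, 46, 53 → 60 (+7 each step).
So the next tag is m-60.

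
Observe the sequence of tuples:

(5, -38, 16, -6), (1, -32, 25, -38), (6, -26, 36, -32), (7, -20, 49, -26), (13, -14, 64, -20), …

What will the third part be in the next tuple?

Third part: perfect squares: 4², 5², 6², …, so 16, 25, 36, 49, 64 → 81.

81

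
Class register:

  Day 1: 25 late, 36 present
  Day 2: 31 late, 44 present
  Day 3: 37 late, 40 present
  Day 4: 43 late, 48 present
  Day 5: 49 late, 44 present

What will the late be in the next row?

55

For the late, +6 each step: 25, 31, 37, 43, 49 → 55.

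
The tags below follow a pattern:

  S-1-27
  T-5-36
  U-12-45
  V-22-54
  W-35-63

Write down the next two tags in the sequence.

X-51-72, Y-70-81

For the letter, letters move forward 1 place in the alphabet: S, T, U, V, W → X → Y.
Second component goes 1, 5, 12, 22, 35 → 51 → 70 (differences are 4, 7, 10, … (increasing by 3 each time)).
Third component: +9 each step, so 27, 36, 45, 54, 63 → 72 → 81.
So the next two tags are X-51-72 and Y-70-81.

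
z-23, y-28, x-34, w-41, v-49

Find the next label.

For the letter, letters move back 1 place in the alphabet: z, y, x, w, v → u.
For the second component, differences are 5, 6, 7, … (increasing by 1 each time): 23, 28, 34, 41, 49 → 58.
So the next label is u-58.

u-58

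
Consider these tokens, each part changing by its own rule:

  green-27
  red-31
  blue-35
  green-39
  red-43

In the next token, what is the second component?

Second component goes 27, 31, 35, 39, 43 → 47 (+4 each step).

47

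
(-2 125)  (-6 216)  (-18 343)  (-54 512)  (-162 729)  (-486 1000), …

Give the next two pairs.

(-1458 1331), (-4374 1728)

For the first component, ×3 each step: -2, -6, -18, -54, -162, -486 → -1458 → -4374.
Second component goes 125, 216, 343, 512, 729, 1000 → 1331 → 1728 (perfect cubes: 5³, 6³, 7³, …).
Putting the parts together: (-1458 1331) and then (-4374 1728).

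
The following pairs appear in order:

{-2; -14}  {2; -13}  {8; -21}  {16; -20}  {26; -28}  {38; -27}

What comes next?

First part: differences are 4, 6, 8, … (increasing by 2 each time), so -2, 2, 8, 16, 26, 38 → 52.
For the second part, alternating steps +1, −8, +1, −8, …: -14, -13, -21, -20, -28, -27 → -35.
Combining the parts gives {52; -35}.

{52; -35}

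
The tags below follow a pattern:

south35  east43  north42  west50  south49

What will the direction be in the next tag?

east

For the direction, repeats south → east → north → west: south, east, north, west, south → east.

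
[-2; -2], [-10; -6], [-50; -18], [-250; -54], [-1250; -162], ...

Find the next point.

First value — ×5 each step: -2, -10, -50, -250, -1250 → -6250.
Second value — ×3 each step: -2, -6, -18, -54, -162 → -486.
So the next point is [-6250; -486].

[-6250; -486]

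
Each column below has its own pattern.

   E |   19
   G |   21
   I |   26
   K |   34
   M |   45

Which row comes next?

O  59

Letter: E, G, I, K, M → O (letters move forward 2 places in the alphabet).
For the second component, differences are 2, 5, 8, … (increasing by 3 each time): 19, 21, 26, 34, 45 → 59.
Combining the parts gives O  59.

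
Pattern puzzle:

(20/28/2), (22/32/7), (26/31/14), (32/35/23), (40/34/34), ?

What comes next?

First component: 20, 22, 26, 32, 40 → 50 (differences are 2, 4, 6, … (increasing by 2 each time)).
Second component goes 28, 32, 31, 35, 34 → 38 (alternating steps +4, −1, +4, −1, …).
Third component: differences are 5, 7, 9, … (increasing by 2 each time), so 2, 7, 14, 23, 34 → 47.
Combining the parts gives (50/38/47).

(50/38/47)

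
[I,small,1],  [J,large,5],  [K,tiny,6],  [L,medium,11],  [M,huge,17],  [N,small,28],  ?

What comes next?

[O,large,45]

Letter goes I, J, K, L, M, N → O (letters move forward 1 place in the alphabet).
For the size, repeats small → large → tiny → medium → huge: small, large, tiny, medium, huge, small → large.
Third slot: 1, 5, 6, 11, 17, 28 → 45 (each term is the sum of the two before it).
Combining the parts gives [O,large,45].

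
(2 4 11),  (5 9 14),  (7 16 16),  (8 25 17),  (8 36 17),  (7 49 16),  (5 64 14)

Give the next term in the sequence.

(2 81 11)

First component goes 2, 5, 7, 8, 8, 7, 5 → 2 (differences are 3, 2, 1, … (decreasing by 1 each time)).
Second component: 4, 9, 16, 25, 36, 49, 64 → 81 (perfect squares: 2², 3², 4², …).
For the third component, always 9 more than the first component: 11, 14, 16, 17, 17, 16, 14 → 11.
Combining the parts gives (2 81 11).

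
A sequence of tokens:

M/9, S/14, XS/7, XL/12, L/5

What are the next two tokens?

M/10 then S/3

Size — runs backward through clothing sizes XS→XL: M, S, XS, XL, L → M → S.
Second component — alternating steps +5, −7, +5, −7, …: 9, 14, 7, 12, 5 → 10 → 3.
So the next two tokens are M/10 and S/3.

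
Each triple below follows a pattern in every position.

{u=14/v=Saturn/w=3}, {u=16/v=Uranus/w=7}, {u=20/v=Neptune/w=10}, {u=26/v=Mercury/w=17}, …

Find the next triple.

For the u, differences are 2, 4, 6, … (increasing by 2 each time): 14, 16, 20, 26 → 34.
V: Saturn, Uranus, Neptune, Mercury → Venus (runs through the planets Mercury→Neptune).
W: each term is the sum of the two before it, so 3, 7, 10, 17 → 27.
So the next triple is {u=34/v=Venus/w=27}.

{u=34/v=Venus/w=27}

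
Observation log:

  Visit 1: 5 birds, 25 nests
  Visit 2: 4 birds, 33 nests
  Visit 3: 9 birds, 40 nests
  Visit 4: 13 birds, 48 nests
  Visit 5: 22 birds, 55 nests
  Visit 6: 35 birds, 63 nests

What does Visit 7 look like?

Birds goes 5, 4, 9, 13, 22, 35 → 57 (each term is the sum of the two before it).
For the nests, alternating steps +8, +7, +8, +7, …: 25, 33, 40, 48, 55, 63 → 70.
Combining the parts gives 57 birds, 70 nests.

57 birds, 70 nests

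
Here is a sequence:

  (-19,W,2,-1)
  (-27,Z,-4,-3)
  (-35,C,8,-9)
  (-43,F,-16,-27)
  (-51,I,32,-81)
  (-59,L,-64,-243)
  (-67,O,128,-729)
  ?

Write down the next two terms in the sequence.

(-75,R,-256,-2187), (-83,U,512,-6561)

First value goes -19, -27, -35, -43, -51, -59, -67 → -75 → -83 (−8 each step).
Letter: letters move forward 3 places in the alphabet, wrapping Z→A, so W, Z, C, F, I, L, O → R → U.
Third value goes 2, -4, 8, -16, 32, -64, 128 → -256 → 512 (×(-2) each step).
Fourth value: -1, -3, -9, -27, -81, -243, -729 → -2187 → -6561 (×3 each step).
Putting the parts together: (-75,R,-256,-2187) and then (-83,U,512,-6561).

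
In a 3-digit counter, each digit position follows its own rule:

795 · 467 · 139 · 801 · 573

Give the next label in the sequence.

First digit: −3 each step, mod 10; 7, 4, 1, 8, 5 → 2.
Second digit: −3 each step, mod 10; 9, 6, 3, 0, 7 → 4.
Third digit: +2 each step, mod 10, so 5, 7, 9, 1, 3 → 5.
So the next label is 245.

245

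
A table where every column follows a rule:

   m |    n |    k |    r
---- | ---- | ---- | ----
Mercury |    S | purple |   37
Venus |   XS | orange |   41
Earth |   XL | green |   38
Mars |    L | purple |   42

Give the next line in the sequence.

Column m: Mercury, Venus, Earth, Mars → Jupiter (runs through the planets Mercury→Neptune).
Column n: runs backward through clothing sizes XS→XL, so S, XS, XL, L → M.
Column k goes purple, orange, green, purple → orange (repeats purple → orange → green).
Column r: 37, 41, 38, 42 → 39 (alternating steps +4, −3, +4, −3, …).
So the next line is Jupiter  M  orange  39.

Jupiter  M  orange  39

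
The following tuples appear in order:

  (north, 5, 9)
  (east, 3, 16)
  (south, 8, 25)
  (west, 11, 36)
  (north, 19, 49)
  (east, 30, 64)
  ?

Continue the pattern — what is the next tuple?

(south, 49, 81)

Direction: north, east, south, west, north, east → south (repeats north → east → south → west).
Second coordinate: each term is the sum of the two before it, so 5, 3, 8, 11, 19, 30 → 49.
For the third coordinate, perfect squares: 3², 4², 5², …: 9, 16, 25, 36, 49, 64 → 81.
Combining the parts gives (south, 49, 81).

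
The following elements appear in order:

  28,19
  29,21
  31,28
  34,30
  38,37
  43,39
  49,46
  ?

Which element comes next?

First part: differences are 1, 2, 3, … (increasing by 1 each time), so 28, 29, 31, 34, 38, 43, 49 → 56.
For the second part, alternating steps +2, +7, +2, +7, …: 19, 21, 28, 30, 37, 39, 46 → 48.
Putting it together: 56,48.

56,48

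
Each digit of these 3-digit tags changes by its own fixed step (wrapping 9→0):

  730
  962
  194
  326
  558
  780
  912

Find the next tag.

144

First digit goes 7, 9, 1, 3, 5, 7, 9 → 1 (+2 each step, mod 10).
Second digit — +3 each step, mod 10: 3, 6, 9, 2, 5, 8, 1 → 4.
Third digit: 0, 2, 4, 6, 8, 0, 2 → 4 (+2 each step, mod 10).
So the next tag is 144.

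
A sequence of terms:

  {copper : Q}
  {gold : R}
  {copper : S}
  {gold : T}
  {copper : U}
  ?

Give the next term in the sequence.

Metal goes copper, gold, copper, gold, copper → gold (alternates copper ↔ gold).
Letter goes Q, R, S, T, U → V (letters move forward 1 place in the alphabet).
Putting it together: {gold : V}.

{gold : V}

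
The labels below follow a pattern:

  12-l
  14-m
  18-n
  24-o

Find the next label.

First component: differences are 2, 4, 6, … (increasing by 2 each time); 12, 14, 18, 24 → 32.
Letter goes l, m, n, o → p (letters move forward 1 place in the alphabet).
Putting it together: 32-p.

32-p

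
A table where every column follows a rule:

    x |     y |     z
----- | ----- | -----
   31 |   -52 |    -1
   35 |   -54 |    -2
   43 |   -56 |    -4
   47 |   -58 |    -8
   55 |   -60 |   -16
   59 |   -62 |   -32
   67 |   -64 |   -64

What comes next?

Column x — alternating steps +4, +8, +4, +8, …: 31, 35, 43, 47, 55, 59, 67 → 71.
Column y: −2 each step; -52, -54, -56, -58, -60, -62, -64 → -66.
For the column z, ×2 each step: -1, -2, -4, -8, -16, -32, -64 → -128.
So the next row is 71  -66  -128.

71  -66  -128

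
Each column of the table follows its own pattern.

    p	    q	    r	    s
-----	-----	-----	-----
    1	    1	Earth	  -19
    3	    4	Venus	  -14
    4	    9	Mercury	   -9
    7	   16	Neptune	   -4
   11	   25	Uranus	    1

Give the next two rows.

For the column p, each term is the sum of the two before it: 1, 3, 4, 7, 11 → 18 → 29.
Column q: differences are 3, 5, 7, … (increasing by 2 each time), so 1, 4, 9, 16, 25 → 36 → 49.
Column r: runs backward through the planets Mercury→Neptune, so Earth, Venus, Mercury, Neptune, Uranus → Saturn → Jupiter.
Column s goes -19, -14, -9, -4, 1 → 6 → 11 (+5 each step).
So the next two rows are 18  36  Saturn  6 and 29  49  Jupiter  11.

18  36  Saturn  6; 29  49  Jupiter  11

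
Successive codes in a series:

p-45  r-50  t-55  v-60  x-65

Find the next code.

z-70

For the letter, letters move forward 2 places in the alphabet: p, r, t, v, x → z.
Second component: +5 each step, so 45, 50, 55, 60, 65 → 70.
Putting it together: z-70.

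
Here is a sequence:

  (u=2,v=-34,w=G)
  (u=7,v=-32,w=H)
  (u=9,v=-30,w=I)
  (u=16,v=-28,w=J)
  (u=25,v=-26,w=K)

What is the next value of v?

V: +2 each step, so -34, -32, -30, -28, -26 → -24.

-24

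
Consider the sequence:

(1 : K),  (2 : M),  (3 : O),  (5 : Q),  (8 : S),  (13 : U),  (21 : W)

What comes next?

(34 : Y)

First coordinate: each term is the sum of the two before it, so 1, 2, 3, 5, 8, 13, 21 → 34.
For the letter, letters move forward 2 places in the alphabet: K, M, O, Q, S, U, W → Y.
Combining the parts gives (34 : Y).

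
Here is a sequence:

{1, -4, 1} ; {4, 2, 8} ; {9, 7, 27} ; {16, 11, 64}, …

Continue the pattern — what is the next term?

{25, 14, 125}

First slot: perfect squares: 1², 2², 3², …, so 1, 4, 9, 16 → 25.
Second slot goes -4, 2, 7, 11 → 14 (differences are 6, 5, 4, … (decreasing by 1 each time)).
For the third slot, perfect cubes: 1³, 2³, 3³, …: 1, 8, 27, 64 → 125.
Putting it together: {25, 14, 125}.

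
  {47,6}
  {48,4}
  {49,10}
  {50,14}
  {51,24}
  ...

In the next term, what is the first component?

First component: +1 each step, so 47, 48, 49, 50, 51 → 52.
Second component — each term is the sum of the two before it: 6, 4, 10, 14, 24 → 38.

52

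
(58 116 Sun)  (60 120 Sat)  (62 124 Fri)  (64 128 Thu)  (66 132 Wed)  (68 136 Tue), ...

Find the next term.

(70 140 Mon)

First part: +2 each step, so 58, 60, 62, 64, 66, 68 → 70.
For the second part, always 2 × the first part: 116, 120, 124, 128, 132, 136 → 140.
Day: runs backward through the weekdays Mon→Sun; Sun, Sat, Fri, Thu, Wed, Tue → Mon.
Combining the parts gives (70 140 Mon).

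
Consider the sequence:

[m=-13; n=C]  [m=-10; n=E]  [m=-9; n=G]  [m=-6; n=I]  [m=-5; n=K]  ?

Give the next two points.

[m=-2; n=M], [m=-1; n=O]

M — alternating steps +3, +1, +3, +1, …: -13, -10, -9, -6, -5 → -2 → -1.
N: C, E, G, I, K → M → O (letters move forward 2 places in the alphabet).
So the next two points are [m=-2; n=M] and [m=-1; n=O].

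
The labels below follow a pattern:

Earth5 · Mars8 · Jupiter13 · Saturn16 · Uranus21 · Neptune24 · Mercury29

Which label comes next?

Planet goes Earth, Mars, Jupiter, Saturn, Uranus, Neptune, Mercury → Venus (runs through the planets Mercury→Neptune).
Second component: 5, 8, 13, 16, 21, 24, 29 → 32 (alternating steps +3, +5, +3, +5, …).
Combining the parts gives Venus32.

Venus32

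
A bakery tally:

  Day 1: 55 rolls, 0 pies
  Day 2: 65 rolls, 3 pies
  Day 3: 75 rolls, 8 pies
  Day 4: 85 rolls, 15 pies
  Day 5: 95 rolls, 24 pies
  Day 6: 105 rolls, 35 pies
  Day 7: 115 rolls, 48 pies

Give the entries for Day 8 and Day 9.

125 rolls, 63 pies; 135 rolls, 80 pies

For the rolls, +10 each step: 55, 65, 75, 85, 95, 105, 115 → 125 → 135.
Pies: differences are 3, 5, 7, … (increasing by 2 each time), so 0, 3, 8, 15, 24, 35, 48 → 63 → 80.
So the next two lines are 125 rolls, 63 pies and 135 rolls, 80 pies.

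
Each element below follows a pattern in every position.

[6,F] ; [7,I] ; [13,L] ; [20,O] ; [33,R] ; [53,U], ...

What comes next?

[86,X]

First coordinate — each term is the sum of the two before it: 6, 7, 13, 20, 33, 53 → 86.
Letter goes F, I, L, O, R, U → X (letters move forward 3 places in the alphabet).
Putting it together: [86,X].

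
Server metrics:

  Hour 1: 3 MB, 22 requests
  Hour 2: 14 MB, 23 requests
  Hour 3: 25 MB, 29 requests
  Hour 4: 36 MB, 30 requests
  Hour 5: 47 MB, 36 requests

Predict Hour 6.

58 MB, 37 requests

MB — +11 each step: 3, 14, 25, 36, 47 → 58.
Requests: 22, 23, 29, 30, 36 → 37 (alternating steps +1, +6, +1, +6, …).
Combining the parts gives 58 MB, 37 requests.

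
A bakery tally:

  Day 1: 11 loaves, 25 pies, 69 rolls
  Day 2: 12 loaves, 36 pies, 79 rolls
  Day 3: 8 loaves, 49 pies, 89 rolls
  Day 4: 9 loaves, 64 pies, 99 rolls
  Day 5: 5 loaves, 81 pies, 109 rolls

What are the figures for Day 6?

6 loaves, 100 pies, 119 rolls

For the loaves, alternating steps +1, −4, +1, −4, …: 11, 12, 8, 9, 5 → 6.
Pies: perfect squares: 5², 6², 7², …, so 25, 36, 49, 64, 81 → 100.
Rolls — +10 each step: 69, 79, 89, 99, 109 → 119.
Putting it together: 6 loaves, 100 pies, 119 rolls.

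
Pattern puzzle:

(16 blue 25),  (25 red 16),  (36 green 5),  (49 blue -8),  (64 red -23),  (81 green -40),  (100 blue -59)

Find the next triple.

First slot: perfect squares: 4², 5², 6², …, so 16, 25, 36, 49, 64, 81, 100 → 121.
For the colour, repeats blue → red → green: blue, red, green, blue, red, green, blue → red.
Third slot: 25, 16, 5, -8, -23, -40, -59 → -80 (together with the first slot always sums to 41).
Combining the parts gives (121 red -80).

(121 red -80)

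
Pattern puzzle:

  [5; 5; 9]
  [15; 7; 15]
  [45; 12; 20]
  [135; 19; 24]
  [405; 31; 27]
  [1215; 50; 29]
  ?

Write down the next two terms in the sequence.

For the first value, ×3 each step: 5, 15, 45, 135, 405, 1215 → 3645 → 10935.
Second value — each term is the sum of the two before it: 5, 7, 12, 19, 31, 50 → 81 → 131.
Third value: differences are 6, 5, 4, … (decreasing by 1 each time); 9, 15, 20, 24, 27, 29 → 30 → 30.
So the next two terms are [3645; 81; 30] and [10935; 131; 30].

[3645; 81; 30], [10935; 131; 30]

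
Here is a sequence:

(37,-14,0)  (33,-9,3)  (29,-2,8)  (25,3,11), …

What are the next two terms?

First slot: −4 each step, so 37, 33, 29, 25 → 21 → 17.
Second slot: alternating steps +5, +7, +5, +7, …; -14, -9, -2, 3 → 10 → 15.
Third slot: 0, 3, 8, 11 → 16 → 19 (alternating steps +3, +5, +3, +5, …).
Putting the parts together: (21,10,16) and then (17,15,19).

(21,10,16), (17,15,19)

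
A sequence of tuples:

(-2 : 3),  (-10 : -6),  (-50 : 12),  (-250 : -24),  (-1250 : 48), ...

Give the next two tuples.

(-6250 : -96), (-31250 : 192)

First slot — ×5 each step: -2, -10, -50, -250, -1250 → -6250 → -31250.
Second slot: ×(-2) each step, so 3, -6, 12, -24, 48 → -96 → 192.
Putting the parts together: (-6250 : -96) and then (-31250 : 192).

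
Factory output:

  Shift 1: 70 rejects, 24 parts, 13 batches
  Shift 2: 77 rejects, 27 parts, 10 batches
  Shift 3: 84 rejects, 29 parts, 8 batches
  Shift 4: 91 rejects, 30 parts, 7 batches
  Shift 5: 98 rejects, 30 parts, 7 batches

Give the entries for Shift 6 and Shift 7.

105 rejects, 29 parts, 8 batches; 112 rejects, 27 parts, 10 batches

For the rejects, +7 each step: 70, 77, 84, 91, 98 → 105 → 112.
Parts: differences are 3, 2, 1, … (decreasing by 1 each time); 24, 27, 29, 30, 30 → 29 → 27.
Batches — together with the parts always sums to 37: 13, 10, 8, 7, 7 → 8 → 10.
So the next two rows are 105 rejects, 29 parts, 8 batches and 112 rejects, 27 parts, 10 batches.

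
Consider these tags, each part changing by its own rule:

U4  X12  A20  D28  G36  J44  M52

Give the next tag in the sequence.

P60

Letter — letters move forward 3 places in the alphabet, wrapping Z→A: U, X, A, D, G, J, M → P.
For the second component, +8 each step: 4, 12, 20, 28, 36, 44, 52 → 60.
Combining the parts gives P60.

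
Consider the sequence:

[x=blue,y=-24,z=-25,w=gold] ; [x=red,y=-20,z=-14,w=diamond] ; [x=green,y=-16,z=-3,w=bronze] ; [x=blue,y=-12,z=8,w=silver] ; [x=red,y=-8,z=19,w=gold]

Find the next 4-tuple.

X: repeats blue → red → green; blue, red, green, blue, red → green.
Y: +4 each step, so -24, -20, -16, -12, -8 → -4.
Z: +11 each step, so -25, -14, -3, 8, 19 → 30.
W — repeats gold → diamond → bronze → silver: gold, diamond, bronze, silver, gold → diamond.
So the next 4-tuple is [x=green,y=-4,z=30,w=diamond].

[x=green,y=-4,z=30,w=diamond]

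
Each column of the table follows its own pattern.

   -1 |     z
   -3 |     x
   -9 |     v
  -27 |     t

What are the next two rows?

First component: ×3 each step, so -1, -3, -9, -27 → -81 → -243.
Letter: letters move back 2 places in the alphabet, so z, x, v, t → r → p.
So the next two rows are -81  r and -243  p.

-81  r; -243  p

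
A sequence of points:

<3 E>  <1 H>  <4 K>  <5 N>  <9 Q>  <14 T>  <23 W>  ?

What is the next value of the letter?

Z

Letter goes E, H, K, N, Q, T, W → Z (letters move forward 3 places in the alphabet).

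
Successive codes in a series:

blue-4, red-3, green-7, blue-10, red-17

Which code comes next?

green-27

Colour: blue, red, green, blue, red → green (repeats blue → red → green).
Second component — each term is the sum of the two before it: 4, 3, 7, 10, 17 → 27.
So the next code is green-27.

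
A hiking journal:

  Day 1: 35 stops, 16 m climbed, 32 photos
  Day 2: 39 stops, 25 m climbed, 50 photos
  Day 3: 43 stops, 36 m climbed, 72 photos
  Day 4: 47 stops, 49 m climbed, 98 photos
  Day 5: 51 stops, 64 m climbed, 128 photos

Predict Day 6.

Stops: 35, 39, 43, 47, 51 → 55 (+4 each step).
M climbed: 16, 25, 36, 49, 64 → 81 (perfect squares: 4², 5², 6², …).
For the photos, always 2 × the m climbed: 32, 50, 72, 98, 128 → 162.
Putting it together: 55 stops, 81 m climbed, 162 photos.

55 stops, 81 m climbed, 162 photos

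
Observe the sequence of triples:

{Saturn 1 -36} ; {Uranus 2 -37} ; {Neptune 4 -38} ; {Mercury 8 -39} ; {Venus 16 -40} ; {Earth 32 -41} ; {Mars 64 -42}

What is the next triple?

{Jupiter 128 -43}

Planet: runs through the planets Mercury→Neptune, so Saturn, Uranus, Neptune, Mercury, Venus, Earth, Mars → Jupiter.
Second component: ×2 each step, so 1, 2, 4, 8, 16, 32, 64 → 128.
Third component: -36, -37, -38, -39, -40, -41, -42 → -43 (−1 each step).
So the next triple is {Jupiter 128 -43}.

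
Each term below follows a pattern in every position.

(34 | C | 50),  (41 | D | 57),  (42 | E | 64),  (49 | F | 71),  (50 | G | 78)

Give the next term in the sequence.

First coordinate goes 34, 41, 42, 49, 50 → 57 (alternating steps +7, +1, +7, +1, …).
For the letter, letters move forward 1 place in the alphabet: C, D, E, F, G → H.
Third coordinate goes 50, 57, 64, 71, 78 → 85 (+7 each step).
Putting it together: (57 | H | 85).

(57 | H | 85)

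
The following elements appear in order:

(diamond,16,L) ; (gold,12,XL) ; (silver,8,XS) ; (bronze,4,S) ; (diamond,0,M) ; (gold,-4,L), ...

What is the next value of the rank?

For the rank, repeats diamond → gold → silver → bronze: diamond, gold, silver, bronze, diamond, gold → silver.

silver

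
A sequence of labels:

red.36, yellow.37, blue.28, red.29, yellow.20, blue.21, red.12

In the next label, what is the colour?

Colour: red, yellow, blue, red, yellow, blue, red → yellow (repeats red → yellow → blue).

yellow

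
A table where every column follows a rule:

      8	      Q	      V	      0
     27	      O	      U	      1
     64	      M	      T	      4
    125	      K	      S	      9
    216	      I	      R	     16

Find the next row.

343  G  Q  25

First component — perfect cubes: 2³, 3³, 4³, …: 8, 27, 64, 125, 216 → 343.
First letter: letters move back 2 places in the alphabet, so Q, O, M, K, I → G.
Second letter: V, U, T, S, R → Q (letters move back 1 place in the alphabet).
Fourth component goes 0, 1, 4, 9, 16 → 25 (differences are 1, 3, 5, … (increasing by 2 each time)).
Putting it together: 343  G  Q  25.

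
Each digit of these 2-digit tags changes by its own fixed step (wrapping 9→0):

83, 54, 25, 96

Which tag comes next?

First digit: −3 each step, mod 10; 8, 5, 2, 9 → 6.
Second digit: 3, 4, 5, 6 → 7 (+1 each step, mod 10).
So the next tag is 67.

67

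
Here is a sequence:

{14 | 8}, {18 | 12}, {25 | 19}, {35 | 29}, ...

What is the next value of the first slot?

First slot: 14, 18, 25, 35 → 48 (differences are 4, 7, 10, … (increasing by 3 each time)).
For the second slot, always 6 less than the first slot: 8, 12, 19, 29 → 42.

48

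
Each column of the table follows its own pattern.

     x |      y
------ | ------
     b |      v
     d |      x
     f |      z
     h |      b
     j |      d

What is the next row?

Column x: letters move forward 2 places in the alphabet; b, d, f, h, j → l.
Column y: v, x, z, b, d → f (letters move forward 2 places in the alphabet, wrapping Z→A).
Putting it together: l  f.

l  f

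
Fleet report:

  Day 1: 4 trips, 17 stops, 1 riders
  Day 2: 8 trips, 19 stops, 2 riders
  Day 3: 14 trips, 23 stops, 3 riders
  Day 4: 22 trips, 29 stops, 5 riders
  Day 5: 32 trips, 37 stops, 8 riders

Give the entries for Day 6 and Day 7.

Trips goes 4, 8, 14, 22, 32 → 44 → 58 (differences are 4, 6, 8, … (increasing by 2 each time)).
Stops: 17, 19, 23, 29, 37 → 47 → 59 (differences are 2, 4, 6, … (increasing by 2 each time)).
Riders: each term is the sum of the two before it, so 1, 2, 3, 5, 8 → 13 → 21.
So the next two records are 44 trips, 47 stops, 13 riders and 58 trips, 59 stops, 21 riders.

44 trips, 47 stops, 13 riders; 58 trips, 59 stops, 21 riders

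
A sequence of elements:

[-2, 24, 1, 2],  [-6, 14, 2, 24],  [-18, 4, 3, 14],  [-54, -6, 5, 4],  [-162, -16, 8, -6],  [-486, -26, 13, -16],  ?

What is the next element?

First coordinate goes -2, -6, -18, -54, -162, -486 → -1458 (×3 each step).
For the second coordinate, −10 each step: 24, 14, 4, -6, -16, -26 → -36.
Third coordinate goes 1, 2, 3, 5, 8, 13 → 21 (each term is the sum of the two before it).
Fourth coordinate goes 2, 24, 14, 4, -6, -16 → -26 (always the previous value of the second coordinate).
So the next element is [-1458, -36, 21, -26].

[-1458, -36, 21, -26]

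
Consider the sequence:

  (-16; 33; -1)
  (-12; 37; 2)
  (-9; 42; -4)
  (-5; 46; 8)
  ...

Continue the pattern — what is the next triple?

(-2; 51; -16)

For the first value, alternating steps +4, +3, +4, +3, …: -16, -12, -9, -5 → -2.
Second value: alternating steps +4, +5, +4, +5, …; 33, 37, 42, 46 → 51.
Third value: ×(-2) each step; -1, 2, -4, 8 → -16.
Combining the parts gives (-2; 51; -16).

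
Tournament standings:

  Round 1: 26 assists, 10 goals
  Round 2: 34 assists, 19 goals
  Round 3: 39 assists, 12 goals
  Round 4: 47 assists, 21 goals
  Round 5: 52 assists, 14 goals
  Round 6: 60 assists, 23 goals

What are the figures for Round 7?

Assists: 26, 34, 39, 47, 52, 60 → 65 (alternating steps +8, +5, +8, +5, …).
Goals: alternating steps +9, −7, +9, −7, …, so 10, 19, 12, 21, 14, 23 → 16.
Combining the parts gives 65 assists, 16 goals.

65 assists, 16 goals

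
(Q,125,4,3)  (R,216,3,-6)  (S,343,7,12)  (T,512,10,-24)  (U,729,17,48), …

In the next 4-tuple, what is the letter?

V

For the letter, letters move forward 1 place in the alphabet: Q, R, S, T, U → V.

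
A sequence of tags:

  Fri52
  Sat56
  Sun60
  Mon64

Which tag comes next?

Day: runs through the weekdays Mon→Sun, so Fri, Sat, Sun, Mon → Tue.
Second component: +4 each step, so 52, 56, 60, 64 → 68.
So the next tag is Tue68.

Tue68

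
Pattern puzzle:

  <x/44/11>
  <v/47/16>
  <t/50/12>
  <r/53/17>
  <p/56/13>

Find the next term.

<n/59/18>

Letter: letters move back 2 places in the alphabet; x, v, t, r, p → n.
Second coordinate: 44, 47, 50, 53, 56 → 59 (+3 each step).
Third coordinate goes 11, 16, 12, 17, 13 → 18 (alternating steps +5, −4, +5, −4, …).
Putting it together: <n/59/18>.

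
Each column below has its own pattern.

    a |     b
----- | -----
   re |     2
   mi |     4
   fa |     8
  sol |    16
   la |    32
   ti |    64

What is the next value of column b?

Column a: runs through the solfège scale do→ti, so re, mi, fa, sol, la, ti → do.
Column b: ×2 each step; 2, 4, 8, 16, 32, 64 → 128.

128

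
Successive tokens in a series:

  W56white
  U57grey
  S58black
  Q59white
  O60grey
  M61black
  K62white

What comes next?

I63grey

Letter: letters move back 2 places in the alphabet, so W, U, S, Q, O, M, K → I.
Second component: 56, 57, 58, 59, 60, 61, 62 → 63 (+1 each step).
Shade goes white, grey, black, white, grey, black, white → grey (repeats white → grey → black).
So the next token is I63grey.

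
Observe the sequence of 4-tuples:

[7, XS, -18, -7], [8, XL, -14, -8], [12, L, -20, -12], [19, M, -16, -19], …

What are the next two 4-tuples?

First value goes 7, 8, 12, 19 → 29 → 42 (differences are 1, 4, 7, … (increasing by 3 each time)).
Size: runs backward through clothing sizes XS→XL; XS, XL, L, M → S → XS.
For the third value, alternating steps +4, −6, +4, −6, …: -18, -14, -20, -16 → -22 → -18.
Fourth value goes -7, -8, -12, -19 → -29 → -42 (always the negative of the first value).
So the next two 4-tuples are [29, S, -22, -29] and [42, XS, -18, -42].

[29, S, -22, -29], [42, XS, -18, -42]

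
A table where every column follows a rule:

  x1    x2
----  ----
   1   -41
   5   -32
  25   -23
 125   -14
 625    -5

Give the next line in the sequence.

Column x1: ×5 each step; 1, 5, 25, 125, 625 → 3125.
For the column x2, +9 each step: -41, -32, -23, -14, -5 → 4.
Putting it together: 3125  4.

3125  4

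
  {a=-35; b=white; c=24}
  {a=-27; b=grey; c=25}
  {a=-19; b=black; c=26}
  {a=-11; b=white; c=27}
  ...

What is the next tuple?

{a=-3; b=grey; c=28}

A goes -35, -27, -19, -11 → -3 (+8 each step).
B: white, grey, black, white → grey (repeats white → grey → black).
C goes 24, 25, 26, 27 → 28 (+1 each step).
Combining the parts gives {a=-3; b=grey; c=28}.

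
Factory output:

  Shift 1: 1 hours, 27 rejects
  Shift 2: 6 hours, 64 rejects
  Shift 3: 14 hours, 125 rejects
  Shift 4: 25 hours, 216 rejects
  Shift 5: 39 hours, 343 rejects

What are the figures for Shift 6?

56 hours, 512 rejects

Hours — differences are 5, 8, 11, … (increasing by 3 each time): 1, 6, 14, 25, 39 → 56.
For the rejects, perfect cubes: 3³, 4³, 5³, …: 27, 64, 125, 216, 343 → 512.
Putting it together: 56 hours, 512 rejects.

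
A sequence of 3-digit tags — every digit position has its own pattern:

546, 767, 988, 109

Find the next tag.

First digit goes 5, 7, 9, 1 → 3 (+2 each step, mod 10).
Second digit goes 4, 6, 8, 0 → 2 (+2 each step, mod 10).
Third digit — +1 each step, mod 10: 6, 7, 8, 9 → 0.
Putting it together: 320.

320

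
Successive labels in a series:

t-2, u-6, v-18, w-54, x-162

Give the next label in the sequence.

y-486

Letter: t, u, v, w, x → y (letters move forward 1 place in the alphabet).
Second component: ×3 each step, so 2, 6, 18, 54, 162 → 486.
Combining the parts gives y-486.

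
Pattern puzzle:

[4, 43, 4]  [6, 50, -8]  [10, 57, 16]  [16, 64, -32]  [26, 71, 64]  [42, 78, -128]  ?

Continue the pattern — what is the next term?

[68, 85, 256]

First component: 4, 6, 10, 16, 26, 42 → 68 (each term is the sum of the two before it).
Second component goes 43, 50, 57, 64, 71, 78 → 85 (+7 each step).
Third component: 4, -8, 16, -32, 64, -128 → 256 (×(-2) each step).
Combining the parts gives [68, 85, 256].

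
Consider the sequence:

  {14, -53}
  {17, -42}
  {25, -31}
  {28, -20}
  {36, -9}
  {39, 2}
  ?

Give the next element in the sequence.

{47, 13}

First component goes 14, 17, 25, 28, 36, 39 → 47 (alternating steps +3, +8, +3, +8, …).
Second component: +11 each step; -53, -42, -31, -20, -9, 2 → 13.
Putting it together: {47, 13}.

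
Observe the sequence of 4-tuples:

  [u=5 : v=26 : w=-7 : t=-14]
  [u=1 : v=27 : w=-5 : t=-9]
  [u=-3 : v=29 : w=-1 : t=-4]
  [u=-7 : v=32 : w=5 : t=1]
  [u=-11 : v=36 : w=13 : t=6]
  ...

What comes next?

U goes 5, 1, -3, -7, -11 → -15 (−4 each step).
V goes 26, 27, 29, 32, 36 → 41 (differences are 1, 2, 3, … (increasing by 1 each time)).
W: differences are 2, 4, 6, … (increasing by 2 each time), so -7, -5, -1, 5, 13 → 23.
T: +5 each step, so -14, -9, -4, 1, 6 → 11.
Putting it together: [u=-15 : v=41 : w=23 : t=11].

[u=-15 : v=41 : w=23 : t=11]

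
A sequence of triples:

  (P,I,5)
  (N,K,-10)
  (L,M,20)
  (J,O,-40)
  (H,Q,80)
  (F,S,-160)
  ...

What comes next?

First letter: letters move back 2 places in the alphabet; P, N, L, J, H, F → D.
Second letter: letters move forward 2 places in the alphabet, so I, K, M, O, Q, S → U.
Third value — ×(-2) each step: 5, -10, 20, -40, 80, -160 → 320.
Combining the parts gives (D,U,320).

(D,U,320)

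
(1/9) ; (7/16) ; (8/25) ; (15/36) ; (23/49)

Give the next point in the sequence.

First coordinate — each term is the sum of the two before it: 1, 7, 8, 15, 23 → 38.
Second coordinate goes 9, 16, 25, 36, 49 → 64 (perfect squares: 3², 4², 5², …).
Putting it together: (38/64).

(38/64)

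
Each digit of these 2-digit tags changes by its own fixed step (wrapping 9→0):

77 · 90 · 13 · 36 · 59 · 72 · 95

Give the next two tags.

18, 31

First digit — +2 each step, mod 10: 7, 9, 1, 3, 5, 7, 9 → 1 → 3.
Second digit: 7, 0, 3, 6, 9, 2, 5 → 8 → 1 (+3 each step, mod 10).
Putting the parts together: 18 and then 31.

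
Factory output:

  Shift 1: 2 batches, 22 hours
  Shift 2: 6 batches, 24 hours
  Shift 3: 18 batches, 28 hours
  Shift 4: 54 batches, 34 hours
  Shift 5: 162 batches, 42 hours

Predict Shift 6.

Batches: ×3 each step; 2, 6, 18, 54, 162 → 486.
Hours: 22, 24, 28, 34, 42 → 52 (differences are 2, 4, 6, … (increasing by 2 each time)).
So the next row is 486 batches, 52 hours.

486 batches, 52 hours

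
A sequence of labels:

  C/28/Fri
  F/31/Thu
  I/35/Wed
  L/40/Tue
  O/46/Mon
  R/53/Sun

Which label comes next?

U/61/Sat

Letter: C, F, I, L, O, R → U (letters move forward 3 places in the alphabet).
Second component: 28, 31, 35, 40, 46, 53 → 61 (differences are 3, 4, 5, … (increasing by 1 each time)).
Day — runs backward through the weekdays Mon→Sun: Fri, Thu, Wed, Tue, Mon, Sun → Sat.
Combining the parts gives U/61/Sat.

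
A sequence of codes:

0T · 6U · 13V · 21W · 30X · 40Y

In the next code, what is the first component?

First component: 0, 6, 13, 21, 30, 40 → 51 (differences are 6, 7, 8, … (increasing by 1 each time)).
Letter: letters move forward 1 place in the alphabet, so T, U, V, W, X, Y → Z.

51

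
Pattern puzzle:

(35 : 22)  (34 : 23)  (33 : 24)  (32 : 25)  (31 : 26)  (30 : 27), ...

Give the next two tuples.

(29 : 28), (28 : 29)

First coordinate: −1 each step, so 35, 34, 33, 32, 31, 30 → 29 → 28.
Second coordinate goes 22, 23, 24, 25, 26, 27 → 28 → 29 (together with the first coordinate always sums to 57).
Putting the parts together: (29 : 28) and then (28 : 29).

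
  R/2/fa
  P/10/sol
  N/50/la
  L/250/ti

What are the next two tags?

Letter: R, P, N, L → J → H (letters move back 2 places in the alphabet).
Second component goes 2, 10, 50, 250 → 1250 → 6250 (×5 each step).
Note: runs through the solfège scale do→ti, so fa, sol, la, ti → do → re.
Putting the parts together: J/1250/do and then H/6250/re.

J/1250/do then H/6250/re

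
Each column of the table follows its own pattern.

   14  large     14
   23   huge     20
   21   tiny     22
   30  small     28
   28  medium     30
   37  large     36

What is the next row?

First component: alternating steps +9, −2, +9, −2, …; 14, 23, 21, 30, 28, 37 → 35.
Size: large, huge, tiny, small, medium, large → huge (repeats large → huge → tiny → small → medium).
Third component: alternating steps +6, +2, +6, +2, …; 14, 20, 22, 28, 30, 36 → 38.
Combining the parts gives 35  huge  38.

35  huge  38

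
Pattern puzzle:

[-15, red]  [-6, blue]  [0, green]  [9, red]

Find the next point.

For the first entry, alternating steps +9, +6, +9, +6, …: -15, -6, 0, 9 → 15.
Colour: repeats red → blue → green; red, blue, green, red → blue.
So the next point is [15, blue].

[15, blue]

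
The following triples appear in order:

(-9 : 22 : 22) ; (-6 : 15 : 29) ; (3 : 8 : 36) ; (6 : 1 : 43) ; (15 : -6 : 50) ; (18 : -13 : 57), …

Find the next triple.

First slot: alternating steps +3, +9, +3, +9, …; -9, -6, 3, 6, 15, 18 → 27.
Second slot: 22, 15, 8, 1, -6, -13 → -20 (−7 each step).
Third slot: together with the second slot always sums to 44; 22, 29, 36, 43, 50, 57 → 64.
Combining the parts gives (27 : -20 : 64).

(27 : -20 : 64)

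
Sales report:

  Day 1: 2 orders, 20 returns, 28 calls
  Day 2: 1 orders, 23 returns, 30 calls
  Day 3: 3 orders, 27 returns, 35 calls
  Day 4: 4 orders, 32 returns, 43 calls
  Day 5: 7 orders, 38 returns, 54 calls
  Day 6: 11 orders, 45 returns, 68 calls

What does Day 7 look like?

For the orders, each term is the sum of the two before it: 2, 1, 3, 4, 7, 11 → 18.
Returns: 20, 23, 27, 32, 38, 45 → 53 (differences are 3, 4, 5, … (increasing by 1 each time)).
Calls: differences are 2, 5, 8, … (increasing by 3 each time); 28, 30, 35, 43, 54, 68 → 85.
So the next row is 18 orders, 53 returns, 85 calls.

18 orders, 53 returns, 85 calls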